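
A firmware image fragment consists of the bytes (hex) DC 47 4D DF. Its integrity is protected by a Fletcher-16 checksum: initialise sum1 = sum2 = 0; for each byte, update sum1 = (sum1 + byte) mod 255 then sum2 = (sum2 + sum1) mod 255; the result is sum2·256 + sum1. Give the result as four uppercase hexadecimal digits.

Running sums (mod 255):
  after byte 0 (DC): sum1=220, sum2=220
  after byte 1 (47): sum1=36, sum2=1
  after byte 2 (4D): sum1=113, sum2=114
  after byte 3 (DF): sum1=81, sum2=195
Checksum = sum2·256 + sum1 = 195·256 + 81 = 50001 = 0xC351.

C351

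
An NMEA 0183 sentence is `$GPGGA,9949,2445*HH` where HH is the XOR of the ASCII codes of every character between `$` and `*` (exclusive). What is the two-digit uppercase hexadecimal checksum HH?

5C

XOR the ASCII codes of the payload characters:
  'G' = 0x47 → acc = 0x47
  'P' = 0x50 → acc = 0x17
  'G' = 0x47 → acc = 0x50
  'G' = 0x47 → acc = 0x17
  'A' = 0x41 → acc = 0x56
  ',' = 0x2C → acc = 0x7A
  '9' = 0x39 → acc = 0x43
  '9' = 0x39 → acc = 0x7A
  '4' = 0x34 → acc = 0x4E
  '9' = 0x39 → acc = 0x77
  ',' = 0x2C → acc = 0x5B
  '2' = 0x32 → acc = 0x69
  '4' = 0x34 → acc = 0x5D
  '4' = 0x34 → acc = 0x69
  '5' = 0x35 → acc = 0x5C
Checksum = 0x5C.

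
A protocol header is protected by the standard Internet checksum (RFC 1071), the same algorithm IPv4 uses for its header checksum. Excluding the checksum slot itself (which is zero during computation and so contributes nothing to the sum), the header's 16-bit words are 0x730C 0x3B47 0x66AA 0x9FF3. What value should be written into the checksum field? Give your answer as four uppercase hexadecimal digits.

One's-complement addition (fold any carry out of bit 15 back into bit 0):
  0x730C + 0x3B47 = 0x0AE53
  0xAE53 + 0x66AA = 0x114FD → wrap carry → 0x14FE
  0x14FE + 0x9FF3 = 0x0B4F1
One's-complement sum = 0xB4F1.
Checksum = ~0xB4F1 & 0xFFFF = 0x4B0E.

4B0E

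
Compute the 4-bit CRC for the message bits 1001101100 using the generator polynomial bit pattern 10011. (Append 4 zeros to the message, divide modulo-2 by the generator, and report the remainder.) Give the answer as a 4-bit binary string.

0111

Append 4 zeros: 10011011000000. Divide by 10011 (XOR where the leading bit is 1):
  pos 0: 10011 XOR 10011 = 00000
  pos 6: 11000 XOR 10011 = 01011
  pos 7: 10110 XOR 10011 = 00101
  pos 9: 10100 XOR 10011 = 00111
Remainder (last 4 bits) = 0111. This is the CRC / FCS.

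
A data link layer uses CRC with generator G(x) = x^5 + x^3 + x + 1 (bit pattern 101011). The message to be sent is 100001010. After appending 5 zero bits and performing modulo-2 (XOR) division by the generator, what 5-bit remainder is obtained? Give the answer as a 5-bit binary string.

00111

Append 5 zeros: 10000101000000. Divide by 101011 (XOR where the leading bit is 1):
  pos 0: 100001 XOR 101011 = 001010
  pos 2: 101001 XOR 101011 = 000010
  pos 6: 100000 XOR 101011 = 001011
  pos 8: 101100 XOR 101011 = 000111
Remainder (last 5 bits) = 00111. This is the CRC / FCS.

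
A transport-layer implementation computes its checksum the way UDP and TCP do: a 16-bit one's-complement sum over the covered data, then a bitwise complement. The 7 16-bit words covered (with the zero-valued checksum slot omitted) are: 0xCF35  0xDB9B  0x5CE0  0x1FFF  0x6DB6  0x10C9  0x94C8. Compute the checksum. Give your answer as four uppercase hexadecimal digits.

One's-complement addition (fold any carry out of bit 15 back into bit 0):
  0xCF35 + 0xDB9B = 0x1AAD0 → wrap carry → 0xAAD1
  0xAAD1 + 0x5CE0 = 0x107B1 → wrap carry → 0x07B2
  0x07B2 + 0x1FFF = 0x027B1
  0x27B1 + 0x6DB6 = 0x09567
  0x9567 + 0x10C9 = 0x0A630
  0xA630 + 0x94C8 = 0x13AF8 → wrap carry → 0x3AF9
One's-complement sum = 0x3AF9.
Checksum = ~0x3AF9 & 0xFFFF = 0xC506.

C506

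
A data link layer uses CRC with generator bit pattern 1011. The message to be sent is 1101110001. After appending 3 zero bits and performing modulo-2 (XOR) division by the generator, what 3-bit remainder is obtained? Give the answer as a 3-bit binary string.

Append 3 zeros: 1101110001000. Divide by 1011 (XOR where the leading bit is 1):
  pos 0: 1101 XOR 1011 = 0110
  pos 1: 1101 XOR 1011 = 0110
  pos 2: 1101 XOR 1011 = 0110
  pos 3: 1100 XOR 1011 = 0111
  pos 4: 1110 XOR 1011 = 0101
  pos 5: 1010 XOR 1011 = 0001
  pos 8: 1100 XOR 1011 = 0111
  pos 9: 1110 XOR 1011 = 0101
Remainder (last 3 bits) = 101. This is the CRC / FCS.

101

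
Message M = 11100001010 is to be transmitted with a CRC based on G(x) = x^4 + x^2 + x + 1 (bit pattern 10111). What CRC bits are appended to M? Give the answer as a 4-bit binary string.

1011

Append 4 zeros: 111000010100000. Divide by 10111 (XOR where the leading bit is 1):
  pos 0: 11100 XOR 10111 = 01011
  pos 1: 10110 XOR 10111 = 00001
  pos 5: 10101 XOR 10111 = 00010
  pos 8: 10000 XOR 10111 = 00111
  pos 10: 11100 XOR 10111 = 01011
Remainder (last 4 bits) = 1011. This is the CRC / FCS.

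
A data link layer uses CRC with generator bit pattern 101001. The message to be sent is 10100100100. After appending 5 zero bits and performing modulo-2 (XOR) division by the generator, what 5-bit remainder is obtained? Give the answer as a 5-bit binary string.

01101

Append 5 zeros: 1010010010000000. Divide by 101001 (XOR where the leading bit is 1):
  pos 0: 101001 XOR 101001 = 000000
  pos 8: 100000 XOR 101001 = 001001
  pos 10: 100100 XOR 101001 = 001101
Remainder (last 5 bits) = 01101. This is the CRC / FCS.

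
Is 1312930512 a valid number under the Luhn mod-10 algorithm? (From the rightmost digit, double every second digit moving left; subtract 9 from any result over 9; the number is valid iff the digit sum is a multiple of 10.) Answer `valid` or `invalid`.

From the right, keep odd positions and double even positions (subtract 9 from any doubled value over 9):
  doubled (positions 2,4,...): 2 0 9 2 2 → sum 15
  kept (positions 1,3,...): 2 5 3 2 3 → sum 15
Total = 30.
30 mod 10 = 0, so the number is valid.

valid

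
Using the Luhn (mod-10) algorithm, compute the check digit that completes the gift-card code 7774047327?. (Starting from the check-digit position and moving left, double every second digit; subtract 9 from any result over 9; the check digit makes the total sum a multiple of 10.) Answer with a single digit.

Partial digits right→left: 7 2 3 7 4 0 4 7 7 7
Double every second digit counting from the check-digit position (so the 1st, 3rd, 5th, ... of the partial from the right).
  doubled (with −9 where >9): 5 6 8 8 5 → sum 32
  kept as-is: 2 7 0 7 7 → sum 23
Total = 32 + 23 = 55.
Check digit = (10 − (55 mod 10)) mod 10 = 5.

5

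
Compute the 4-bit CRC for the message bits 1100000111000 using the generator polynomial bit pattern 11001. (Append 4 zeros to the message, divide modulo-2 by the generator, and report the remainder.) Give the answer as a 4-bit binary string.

1111

Append 4 zeros: 11000001110000000. Divide by 11001 (XOR where the leading bit is 1):
  pos 0: 11000 XOR 11001 = 00001
  pos 4: 10011 XOR 11001 = 01010
  pos 5: 10101 XOR 11001 = 01100
  pos 6: 11000 XOR 11001 = 00001
  pos 10: 10000 XOR 11001 = 01001
  pos 11: 10010 XOR 11001 = 01011
  pos 12: 10110 XOR 11001 = 01111
Remainder (last 4 bits) = 1111. This is the CRC / FCS.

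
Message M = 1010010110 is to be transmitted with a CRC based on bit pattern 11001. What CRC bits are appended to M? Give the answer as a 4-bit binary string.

0001

Append 4 zeros: 10100101100000. Divide by 11001 (XOR where the leading bit is 1):
  pos 0: 10100 XOR 11001 = 01101
  pos 1: 11011 XOR 11001 = 00010
  pos 4: 10011 XOR 11001 = 01010
  pos 5: 10100 XOR 11001 = 01101
  pos 6: 11010 XOR 11001 = 00011
  pos 9: 11000 XOR 11001 = 00001
Remainder (last 4 bits) = 0001. This is the CRC / FCS.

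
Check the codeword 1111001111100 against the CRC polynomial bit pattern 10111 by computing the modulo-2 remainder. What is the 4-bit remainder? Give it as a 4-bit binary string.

1011

Modulo-2 division of 1111001111100 by 10111:
  pos 0: 11110 XOR 10111 = 01001
  pos 1: 10010 XOR 10111 = 00101
  pos 3: 10111 XOR 10111 = 00000
  pos 8: 11100 XOR 10111 = 01011
Remainder = 1011 (nonzero — an error is detected).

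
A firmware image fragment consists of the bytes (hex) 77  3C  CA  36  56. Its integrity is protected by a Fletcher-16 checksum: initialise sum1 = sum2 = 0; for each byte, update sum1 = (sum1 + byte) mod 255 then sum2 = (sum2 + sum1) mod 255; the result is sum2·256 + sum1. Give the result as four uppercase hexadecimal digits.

690B

Running sums (mod 255):
  after byte 0 (77): sum1=119, sum2=119
  after byte 1 (3C): sum1=179, sum2=43
  after byte 2 (CA): sum1=126, sum2=169
  after byte 3 (36): sum1=180, sum2=94
  after byte 4 (56): sum1=11, sum2=105
Checksum = sum2·256 + sum1 = 105·256 + 11 = 26891 = 0x690B.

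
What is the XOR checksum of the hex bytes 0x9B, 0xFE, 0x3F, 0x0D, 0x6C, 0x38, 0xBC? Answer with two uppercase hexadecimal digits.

XOR the bytes together:
  start with 0x9B
  0x9B ⊕ 0xFE = 0x65
  0x65 ⊕ 0x3F = 0x5A
  0x5A ⊕ 0x0D = 0x57
  0x57 ⊕ 0x6C = 0x3B
  0x3B ⊕ 0x38 = 0x03
  0x03 ⊕ 0xBC = 0xBF

BF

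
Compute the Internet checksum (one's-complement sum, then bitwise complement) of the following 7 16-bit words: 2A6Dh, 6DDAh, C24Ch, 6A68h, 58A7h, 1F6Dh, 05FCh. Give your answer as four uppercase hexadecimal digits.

BCF2

One's-complement addition (fold any carry out of bit 15 back into bit 0):
  0x2A6D + 0x6DDA = 0x09847
  0x9847 + 0xC24C = 0x15A93 → wrap carry → 0x5A94
  0x5A94 + 0x6A68 = 0x0C4FC
  0xC4FC + 0x58A7 = 0x11DA3 → wrap carry → 0x1DA4
  0x1DA4 + 0x1F6D = 0x03D11
  0x3D11 + 0x05FC = 0x0430D
One's-complement sum = 0x430D.
Checksum = ~0x430D & 0xFFFF = 0xBCF2.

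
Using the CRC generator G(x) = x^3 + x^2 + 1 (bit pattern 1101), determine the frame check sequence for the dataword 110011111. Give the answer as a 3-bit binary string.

Append 3 zeros: 110011111000. Divide by 1101 (XOR where the leading bit is 1):
  pos 0: 1100 XOR 1101 = 0001
  pos 3: 1111 XOR 1101 = 0010
  pos 5: 1011 XOR 1101 = 0110
  pos 6: 1100 XOR 1101 = 0001
Remainder (last 3 bits) = 100. This is the CRC / FCS.

100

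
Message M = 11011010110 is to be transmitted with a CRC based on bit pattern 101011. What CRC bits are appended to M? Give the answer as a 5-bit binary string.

01110

Append 5 zeros: 1101101011000000. Divide by 101011 (XOR where the leading bit is 1):
  pos 0: 110110 XOR 101011 = 011101
  pos 1: 111011 XOR 101011 = 010000
  pos 2: 100000 XOR 101011 = 001011
  pos 4: 101111 XOR 101011 = 000100
  pos 7: 100000 XOR 101011 = 001011
  pos 9: 101100 XOR 101011 = 000111
Remainder (last 5 bits) = 01110. This is the CRC / FCS.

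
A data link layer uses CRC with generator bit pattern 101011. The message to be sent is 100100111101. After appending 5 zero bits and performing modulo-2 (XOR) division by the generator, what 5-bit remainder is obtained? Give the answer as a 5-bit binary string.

10000

Append 5 zeros: 10010011110100000. Divide by 101011 (XOR where the leading bit is 1):
  pos 0: 100100 XOR 101011 = 001111
  pos 2: 111111 XOR 101011 = 010100
  pos 3: 101001 XOR 101011 = 000010
  pos 7: 101010 XOR 101011 = 000001
Remainder (last 5 bits) = 10000. This is the CRC / FCS.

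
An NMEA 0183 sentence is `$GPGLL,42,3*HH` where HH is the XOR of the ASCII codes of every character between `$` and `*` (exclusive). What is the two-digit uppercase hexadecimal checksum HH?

65

XOR the ASCII codes of the payload characters:
  'G' = 0x47 → acc = 0x47
  'P' = 0x50 → acc = 0x17
  'G' = 0x47 → acc = 0x50
  'L' = 0x4C → acc = 0x1C
  'L' = 0x4C → acc = 0x50
  ',' = 0x2C → acc = 0x7C
  '4' = 0x34 → acc = 0x48
  '2' = 0x32 → acc = 0x7A
  ',' = 0x2C → acc = 0x56
  '3' = 0x33 → acc = 0x65
Checksum = 0x65.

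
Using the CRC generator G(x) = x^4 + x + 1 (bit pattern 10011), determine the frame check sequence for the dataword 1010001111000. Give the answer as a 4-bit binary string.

Append 4 zeros: 10100011110000000. Divide by 10011 (XOR where the leading bit is 1):
  pos 0: 10100 XOR 10011 = 00111
  pos 2: 11101 XOR 10011 = 01110
  pos 3: 11101 XOR 10011 = 01110
  pos 4: 11101 XOR 10011 = 01110
  pos 5: 11101 XOR 10011 = 01110
  pos 6: 11100 XOR 10011 = 01111
  pos 7: 11110 XOR 10011 = 01101
  pos 8: 11010 XOR 10011 = 01001
  pos 9: 10010 XOR 10011 = 00001
Remainder (last 4 bits) = 1000. This is the CRC / FCS.

1000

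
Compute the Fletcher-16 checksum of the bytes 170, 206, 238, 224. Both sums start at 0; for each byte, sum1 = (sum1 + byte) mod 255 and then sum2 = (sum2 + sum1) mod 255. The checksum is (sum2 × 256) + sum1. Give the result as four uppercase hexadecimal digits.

Running sums (mod 255):
  after byte 0 (170): sum1=170, sum2=170
  after byte 1 (206): sum1=121, sum2=36
  after byte 2 (238): sum1=104, sum2=140
  after byte 3 (224): sum1=73, sum2=213
Checksum = sum2·256 + sum1 = 213·256 + 73 = 54601 = 0xD549.

D549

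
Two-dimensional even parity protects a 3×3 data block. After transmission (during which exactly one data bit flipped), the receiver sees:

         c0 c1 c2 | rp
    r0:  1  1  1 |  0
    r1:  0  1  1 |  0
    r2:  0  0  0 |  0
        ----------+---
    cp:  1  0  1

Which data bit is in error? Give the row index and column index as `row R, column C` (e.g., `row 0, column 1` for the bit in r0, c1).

Recompute each row's even parity and compare to rp:
  r0: data parity 1, sent rp 0 → mismatch
  r1: data parity 0, sent rp 0 → ok
  r2: data parity 0, sent rp 0 → ok
Recompute each column's even parity and compare to cp:
  c0: data parity 1, sent cp 1 → ok
  c1: data parity 0, sent cp 0 → ok
  c2: data parity 0, sent cp 1 → mismatch
Exactly one row (r0) and one column (c2) fail → the flipped bit is at their intersection.

row 0, column 2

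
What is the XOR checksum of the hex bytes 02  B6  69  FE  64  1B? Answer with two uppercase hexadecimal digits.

XOR the bytes together:
  start with 0x02
  0x02 ⊕ 0xB6 = 0xB4
  0xB4 ⊕ 0x69 = 0xDD
  0xDD ⊕ 0xFE = 0x23
  0x23 ⊕ 0x64 = 0x47
  0x47 ⊕ 0x1B = 0x5C

5C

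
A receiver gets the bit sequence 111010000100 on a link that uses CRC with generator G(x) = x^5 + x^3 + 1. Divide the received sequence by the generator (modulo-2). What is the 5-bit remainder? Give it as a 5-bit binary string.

01000

Modulo-2 division of 111010000100 by 101001:
  pos 0: 111010 XOR 101001 = 010011
  pos 1: 100110 XOR 101001 = 001111
  pos 3: 111100 XOR 101001 = 010101
  pos 4: 101011 XOR 101001 = 000010
Remainder = 01000 (nonzero — an error is detected).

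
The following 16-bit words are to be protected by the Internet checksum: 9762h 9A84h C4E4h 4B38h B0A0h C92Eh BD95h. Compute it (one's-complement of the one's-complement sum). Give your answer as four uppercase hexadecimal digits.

One's-complement addition (fold any carry out of bit 15 back into bit 0):
  0x9762 + 0x9A84 = 0x131E6 → wrap carry → 0x31E7
  0x31E7 + 0xC4E4 = 0x0F6CB
  0xF6CB + 0x4B38 = 0x14203 → wrap carry → 0x4204
  0x4204 + 0xB0A0 = 0x0F2A4
  0xF2A4 + 0xC92E = 0x1BBD2 → wrap carry → 0xBBD3
  0xBBD3 + 0xBD95 = 0x17968 → wrap carry → 0x7969
One's-complement sum = 0x7969.
Checksum = ~0x7969 & 0xFFFF = 0x8696.

8696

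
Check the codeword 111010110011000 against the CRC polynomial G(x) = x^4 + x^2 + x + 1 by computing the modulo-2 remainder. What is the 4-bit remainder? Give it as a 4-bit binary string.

0000

Modulo-2 division of 111010110011000 by 10111:
  pos 0: 11101 XOR 10111 = 01010
  pos 1: 10100 XOR 10111 = 00011
  pos 4: 11110 XOR 10111 = 01001
  pos 5: 10010 XOR 10111 = 00101
  pos 7: 10111 XOR 10111 = 00000
Remainder = 0000 (zero — the frame passes the CRC check).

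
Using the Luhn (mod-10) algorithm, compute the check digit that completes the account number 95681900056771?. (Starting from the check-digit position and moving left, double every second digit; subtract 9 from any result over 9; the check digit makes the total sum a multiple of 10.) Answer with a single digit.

6

Partial digits right→left: 1 7 7 6 5 0 0 0 9 1 8 6 5 9
Double every second digit counting from the check-digit position (so the 1st, 3rd, 5th, ... of the partial from the right).
  doubled (with −9 where >9): 2 5 1 0 9 7 1 → sum 25
  kept as-is: 7 6 0 0 1 6 9 → sum 29
Total = 25 + 29 = 54.
Check digit = (10 − (54 mod 10)) mod 10 = 6.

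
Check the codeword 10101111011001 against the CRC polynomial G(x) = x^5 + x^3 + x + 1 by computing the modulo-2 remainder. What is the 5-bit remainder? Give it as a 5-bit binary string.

01000

Modulo-2 division of 10101111011001 by 101011:
  pos 0: 101011 XOR 101011 = 000000
  pos 6: 110110 XOR 101011 = 011101
  pos 7: 111010 XOR 101011 = 010001
  pos 8: 100011 XOR 101011 = 001000
Remainder = 01000 (nonzero — an error is detected).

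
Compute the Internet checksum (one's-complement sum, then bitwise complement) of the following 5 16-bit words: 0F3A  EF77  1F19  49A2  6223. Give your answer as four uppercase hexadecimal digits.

366F

One's-complement addition (fold any carry out of bit 15 back into bit 0):
  0x0F3A + 0xEF77 = 0x0FEB1
  0xFEB1 + 0x1F19 = 0x11DCA → wrap carry → 0x1DCB
  0x1DCB + 0x49A2 = 0x0676D
  0x676D + 0x6223 = 0x0C990
One's-complement sum = 0xC990.
Checksum = ~0xC990 & 0xFFFF = 0x366F.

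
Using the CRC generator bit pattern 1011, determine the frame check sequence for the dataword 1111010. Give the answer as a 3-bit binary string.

Append 3 zeros: 1111010000. Divide by 1011 (XOR where the leading bit is 1):
  pos 0: 1111 XOR 1011 = 0100
  pos 1: 1000 XOR 1011 = 0011
  pos 3: 1110 XOR 1011 = 0101
  pos 4: 1010 XOR 1011 = 0001
Remainder (last 3 bits) = 100. This is the CRC / FCS.

100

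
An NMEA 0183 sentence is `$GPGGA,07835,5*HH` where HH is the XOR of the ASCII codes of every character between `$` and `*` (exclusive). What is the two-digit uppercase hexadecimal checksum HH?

XOR the ASCII codes of the payload characters:
  'G' = 0x47 → acc = 0x47
  'P' = 0x50 → acc = 0x17
  'G' = 0x47 → acc = 0x50
  'G' = 0x47 → acc = 0x17
  'A' = 0x41 → acc = 0x56
  ',' = 0x2C → acc = 0x7A
  '0' = 0x30 → acc = 0x4A
  '7' = 0x37 → acc = 0x7D
  '8' = 0x38 → acc = 0x45
  '3' = 0x33 → acc = 0x76
  '5' = 0x35 → acc = 0x43
  ',' = 0x2C → acc = 0x6F
  '5' = 0x35 → acc = 0x5A
Checksum = 0x5A.

5A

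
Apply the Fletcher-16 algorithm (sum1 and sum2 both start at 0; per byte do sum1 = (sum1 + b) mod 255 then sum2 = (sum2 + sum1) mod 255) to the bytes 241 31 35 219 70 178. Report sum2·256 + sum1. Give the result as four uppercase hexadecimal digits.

Running sums (mod 255):
  after byte 0 (241): sum1=241, sum2=241
  after byte 1 (31): sum1=17, sum2=3
  after byte 2 (35): sum1=52, sum2=55
  after byte 3 (219): sum1=16, sum2=71
  after byte 4 (70): sum1=86, sum2=157
  after byte 5 (178): sum1=9, sum2=166
Checksum = sum2·256 + sum1 = 166·256 + 9 = 42505 = 0xA609.

A609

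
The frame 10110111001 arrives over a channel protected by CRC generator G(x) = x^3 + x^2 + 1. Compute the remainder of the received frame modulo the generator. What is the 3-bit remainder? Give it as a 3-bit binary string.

110

Modulo-2 division of 10110111001 by 1101:
  pos 0: 1011 XOR 1101 = 0110
  pos 1: 1100 XOR 1101 = 0001
  pos 4: 1111 XOR 1101 = 0010
  pos 6: 1000 XOR 1101 = 0101
  pos 7: 1011 XOR 1101 = 0110
Remainder = 110 (nonzero — an error is detected).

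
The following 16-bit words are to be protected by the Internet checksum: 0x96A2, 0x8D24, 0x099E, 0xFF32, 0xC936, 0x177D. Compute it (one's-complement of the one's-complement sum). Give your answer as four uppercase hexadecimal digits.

One's-complement addition (fold any carry out of bit 15 back into bit 0):
  0x96A2 + 0x8D24 = 0x123C6 → wrap carry → 0x23C7
  0x23C7 + 0x099E = 0x02D65
  0x2D65 + 0xFF32 = 0x12C97 → wrap carry → 0x2C98
  0x2C98 + 0xC936 = 0x0F5CE
  0xF5CE + 0x177D = 0x10D4B → wrap carry → 0x0D4C
One's-complement sum = 0x0D4C.
Checksum = ~0x0D4C & 0xFFFF = 0xF2B3.

F2B3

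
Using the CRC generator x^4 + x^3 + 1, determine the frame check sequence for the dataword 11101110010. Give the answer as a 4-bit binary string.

0011

Append 4 zeros: 111011100100000. Divide by 11001 (XOR where the leading bit is 1):
  pos 0: 11101 XOR 11001 = 00100
  pos 2: 10011 XOR 11001 = 01010
  pos 3: 10100 XOR 11001 = 01101
  pos 4: 11010 XOR 11001 = 00011
  pos 7: 11100 XOR 11001 = 00101
  pos 9: 10100 XOR 11001 = 01101
  pos 10: 11010 XOR 11001 = 00011
Remainder (last 4 bits) = 0011. This is the CRC / FCS.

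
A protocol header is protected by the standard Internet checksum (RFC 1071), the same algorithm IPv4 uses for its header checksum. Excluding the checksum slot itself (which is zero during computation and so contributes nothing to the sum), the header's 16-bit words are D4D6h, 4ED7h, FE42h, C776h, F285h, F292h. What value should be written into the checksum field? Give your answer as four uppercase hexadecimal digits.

317F

One's-complement addition (fold any carry out of bit 15 back into bit 0):
  0xD4D6 + 0x4ED7 = 0x123AD → wrap carry → 0x23AE
  0x23AE + 0xFE42 = 0x121F0 → wrap carry → 0x21F1
  0x21F1 + 0xC776 = 0x0E967
  0xE967 + 0xF285 = 0x1DBEC → wrap carry → 0xDBED
  0xDBED + 0xF292 = 0x1CE7F → wrap carry → 0xCE80
One's-complement sum = 0xCE80.
Checksum = ~0xCE80 & 0xFFFF = 0x317F.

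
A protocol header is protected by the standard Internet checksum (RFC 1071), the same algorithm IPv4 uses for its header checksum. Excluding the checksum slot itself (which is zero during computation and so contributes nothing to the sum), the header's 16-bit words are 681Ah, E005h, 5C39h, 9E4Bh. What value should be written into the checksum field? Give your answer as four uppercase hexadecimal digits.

One's-complement addition (fold any carry out of bit 15 back into bit 0):
  0x681A + 0xE005 = 0x1481F → wrap carry → 0x4820
  0x4820 + 0x5C39 = 0x0A459
  0xA459 + 0x9E4B = 0x142A4 → wrap carry → 0x42A5
One's-complement sum = 0x42A5.
Checksum = ~0x42A5 & 0xFFFF = 0xBD5A.

BD5A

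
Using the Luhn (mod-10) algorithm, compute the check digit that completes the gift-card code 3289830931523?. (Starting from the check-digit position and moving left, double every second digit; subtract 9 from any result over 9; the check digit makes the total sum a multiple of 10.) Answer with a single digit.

1

Partial digits right→left: 3 2 5 1 3 9 0 3 8 9 8 2 3
Double every second digit counting from the check-digit position (so the 1st, 3rd, 5th, ... of the partial from the right).
  doubled (with −9 where >9): 6 1 6 0 7 7 6 → sum 33
  kept as-is: 2 1 9 3 9 2 → sum 26
Total = 33 + 26 = 59.
Check digit = (10 − (59 mod 10)) mod 10 = 1.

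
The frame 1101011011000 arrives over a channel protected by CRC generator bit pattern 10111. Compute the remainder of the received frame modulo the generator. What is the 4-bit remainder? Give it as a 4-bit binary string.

1000

Modulo-2 division of 1101011011000 by 10111:
  pos 0: 11010 XOR 10111 = 01101
  pos 1: 11011 XOR 10111 = 01100
  pos 2: 11001 XOR 10111 = 01110
  pos 3: 11100 XOR 10111 = 01011
  pos 4: 10111 XOR 10111 = 00000
Remainder = 1000 (nonzero — an error is detected).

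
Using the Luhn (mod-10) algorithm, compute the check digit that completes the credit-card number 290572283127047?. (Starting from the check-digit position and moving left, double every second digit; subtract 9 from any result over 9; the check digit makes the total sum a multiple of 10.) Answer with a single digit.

Partial digits right→left: 7 4 0 7 2 1 3 8 2 2 7 5 0 9 2
Double every second digit counting from the check-digit position (so the 1st, 3rd, 5th, ... of the partial from the right).
  doubled (with −9 where >9): 5 0 4 6 4 5 0 4 → sum 28
  kept as-is: 4 7 1 8 2 5 9 → sum 36
Total = 28 + 36 = 64.
Check digit = (10 − (64 mod 10)) mod 10 = 6.

6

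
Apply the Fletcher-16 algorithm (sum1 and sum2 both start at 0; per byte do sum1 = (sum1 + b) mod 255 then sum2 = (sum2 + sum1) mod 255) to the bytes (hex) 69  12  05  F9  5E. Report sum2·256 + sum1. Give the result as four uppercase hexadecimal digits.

B8D8

Running sums (mod 255):
  after byte 0 (69): sum1=105, sum2=105
  after byte 1 (12): sum1=123, sum2=228
  after byte 2 (05): sum1=128, sum2=101
  after byte 3 (F9): sum1=122, sum2=223
  after byte 4 (5E): sum1=216, sum2=184
Checksum = sum2·256 + sum1 = 184·256 + 216 = 47320 = 0xB8D8.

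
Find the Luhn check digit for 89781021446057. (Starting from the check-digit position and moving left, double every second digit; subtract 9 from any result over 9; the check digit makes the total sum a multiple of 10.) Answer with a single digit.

Partial digits right→left: 7 5 0 6 4 4 1 2 0 1 8 7 9 8
Double every second digit counting from the check-digit position (so the 1st, 3rd, 5th, ... of the partial from the right).
  doubled (with −9 where >9): 5 0 8 2 0 7 9 → sum 31
  kept as-is: 5 6 4 2 1 7 8 → sum 33
Total = 31 + 33 = 64.
Check digit = (10 − (64 mod 10)) mod 10 = 6.

6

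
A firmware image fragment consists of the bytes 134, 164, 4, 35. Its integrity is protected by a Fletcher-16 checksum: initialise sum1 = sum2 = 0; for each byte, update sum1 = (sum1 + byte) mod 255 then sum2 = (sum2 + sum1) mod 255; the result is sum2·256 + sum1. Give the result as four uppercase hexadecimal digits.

Running sums (mod 255):
  after byte 0 (134): sum1=134, sum2=134
  after byte 1 (164): sum1=43, sum2=177
  after byte 2 (4): sum1=47, sum2=224
  after byte 3 (35): sum1=82, sum2=51
Checksum = sum2·256 + sum1 = 51·256 + 82 = 13138 = 0x3352.

3352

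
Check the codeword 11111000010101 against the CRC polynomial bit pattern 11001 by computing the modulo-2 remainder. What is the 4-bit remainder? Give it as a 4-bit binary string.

1011

Modulo-2 division of 11111000010101 by 11001:
  pos 0: 11111 XOR 11001 = 00110
  pos 2: 11000 XOR 11001 = 00001
  pos 6: 10010 XOR 11001 = 01011
  pos 7: 10111 XOR 11001 = 01110
  pos 8: 11100 XOR 11001 = 00101
Remainder = 1011 (nonzero — an error is detected).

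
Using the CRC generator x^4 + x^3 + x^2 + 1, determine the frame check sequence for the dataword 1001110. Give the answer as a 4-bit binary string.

0000

Append 4 zeros: 10011100000. Divide by 11101 (XOR where the leading bit is 1):
  pos 0: 10011 XOR 11101 = 01110
  pos 1: 11101 XOR 11101 = 00000
Remainder (last 4 bits) = 0000. This is the CRC / FCS.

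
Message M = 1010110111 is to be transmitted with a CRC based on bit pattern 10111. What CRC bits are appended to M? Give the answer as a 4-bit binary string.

1000

Append 4 zeros: 10101101110000. Divide by 10111 (XOR where the leading bit is 1):
  pos 0: 10101 XOR 10111 = 00010
  pos 3: 10101 XOR 10111 = 00010
  pos 6: 10110 XOR 10111 = 00001
Remainder (last 4 bits) = 1000. This is the CRC / FCS.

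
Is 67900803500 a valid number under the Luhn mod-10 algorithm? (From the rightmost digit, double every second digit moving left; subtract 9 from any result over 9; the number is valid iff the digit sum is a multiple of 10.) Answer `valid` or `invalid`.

From the right, keep odd positions and double even positions (subtract 9 from any doubled value over 9):
  doubled (positions 2,4,...): 0 6 7 0 5 → sum 18
  kept (positions 1,3,...): 0 5 0 0 9 6 → sum 20
Total = 38.
38 mod 10 = 8, so the number is invalid.

invalid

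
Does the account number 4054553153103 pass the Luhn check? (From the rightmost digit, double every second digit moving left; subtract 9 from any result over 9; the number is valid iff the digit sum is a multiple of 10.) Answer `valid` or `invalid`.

invalid

From the right, keep odd positions and double even positions (subtract 9 from any doubled value over 9):
  doubled (positions 2,4,...): 0 6 2 1 8 0 → sum 17
  kept (positions 1,3,...): 3 1 5 3 5 5 4 → sum 26
Total = 43.
43 mod 10 = 3, so the number is invalid.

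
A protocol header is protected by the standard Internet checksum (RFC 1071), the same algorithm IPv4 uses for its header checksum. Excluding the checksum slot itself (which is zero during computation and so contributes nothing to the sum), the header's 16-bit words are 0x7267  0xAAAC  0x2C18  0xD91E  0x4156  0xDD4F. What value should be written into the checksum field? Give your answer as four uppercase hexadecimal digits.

BF0E

One's-complement addition (fold any carry out of bit 15 back into bit 0):
  0x7267 + 0xAAAC = 0x11D13 → wrap carry → 0x1D14
  0x1D14 + 0x2C18 = 0x0492C
  0x492C + 0xD91E = 0x1224A → wrap carry → 0x224B
  0x224B + 0x4156 = 0x063A1
  0x63A1 + 0xDD4F = 0x140F0 → wrap carry → 0x40F1
One's-complement sum = 0x40F1.
Checksum = ~0x40F1 & 0xFFFF = 0xBF0E.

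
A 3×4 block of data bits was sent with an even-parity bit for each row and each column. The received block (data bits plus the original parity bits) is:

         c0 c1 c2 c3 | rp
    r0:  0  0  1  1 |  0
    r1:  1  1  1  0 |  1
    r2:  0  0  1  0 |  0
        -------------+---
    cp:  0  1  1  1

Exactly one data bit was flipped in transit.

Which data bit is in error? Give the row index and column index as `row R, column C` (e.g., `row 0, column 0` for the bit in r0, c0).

Recompute each row's even parity and compare to rp:
  r0: data parity 0, sent rp 0 → ok
  r1: data parity 1, sent rp 1 → ok
  r2: data parity 1, sent rp 0 → mismatch
Recompute each column's even parity and compare to cp:
  c0: data parity 1, sent cp 0 → mismatch
  c1: data parity 1, sent cp 1 → ok
  c2: data parity 1, sent cp 1 → ok
  c3: data parity 1, sent cp 1 → ok
Exactly one row (r2) and one column (c0) fail → the flipped bit is at their intersection.

row 2, column 0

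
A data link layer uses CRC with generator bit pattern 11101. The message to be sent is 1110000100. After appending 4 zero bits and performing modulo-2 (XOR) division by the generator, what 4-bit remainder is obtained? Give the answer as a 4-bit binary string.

Append 4 zeros: 11100001000000. Divide by 11101 (XOR where the leading bit is 1):
  pos 0: 11100 XOR 11101 = 00001
  pos 4: 10010 XOR 11101 = 01111
  pos 5: 11110 XOR 11101 = 00011
  pos 8: 11000 XOR 11101 = 00101
Remainder (last 4 bits) = 1010. This is the CRC / FCS.

1010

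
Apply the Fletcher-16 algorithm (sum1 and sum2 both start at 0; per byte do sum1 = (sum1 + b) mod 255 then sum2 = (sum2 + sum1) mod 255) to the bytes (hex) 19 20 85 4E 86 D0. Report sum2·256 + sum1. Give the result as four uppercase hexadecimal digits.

1664

Running sums (mod 255):
  after byte 0 (19): sum1=25, sum2=25
  after byte 1 (20): sum1=57, sum2=82
  after byte 2 (85): sum1=190, sum2=17
  after byte 3 (4E): sum1=13, sum2=30
  after byte 4 (86): sum1=147, sum2=177
  after byte 5 (D0): sum1=100, sum2=22
Checksum = sum2·256 + sum1 = 22·256 + 100 = 5732 = 0x1664.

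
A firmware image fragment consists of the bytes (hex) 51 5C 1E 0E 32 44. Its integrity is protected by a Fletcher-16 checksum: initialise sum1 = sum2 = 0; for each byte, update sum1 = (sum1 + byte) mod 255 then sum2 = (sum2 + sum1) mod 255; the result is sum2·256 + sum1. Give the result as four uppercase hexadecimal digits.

Running sums (mod 255):
  after byte 0 (51): sum1=81, sum2=81
  after byte 1 (5C): sum1=173, sum2=254
  after byte 2 (1E): sum1=203, sum2=202
  after byte 3 (0E): sum1=217, sum2=164
  after byte 4 (32): sum1=12, sum2=176
  after byte 5 (44): sum1=80, sum2=1
Checksum = sum2·256 + sum1 = 1·256 + 80 = 336 = 0x0150.

0150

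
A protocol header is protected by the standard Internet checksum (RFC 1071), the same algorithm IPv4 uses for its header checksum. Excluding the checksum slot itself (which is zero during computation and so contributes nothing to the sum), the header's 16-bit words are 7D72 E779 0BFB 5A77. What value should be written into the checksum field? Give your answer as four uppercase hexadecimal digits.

34A1

One's-complement addition (fold any carry out of bit 15 back into bit 0):
  0x7D72 + 0xE779 = 0x164EB → wrap carry → 0x64EC
  0x64EC + 0x0BFB = 0x070E7
  0x70E7 + 0x5A77 = 0x0CB5E
One's-complement sum = 0xCB5E.
Checksum = ~0xCB5E & 0xFFFF = 0x34A1.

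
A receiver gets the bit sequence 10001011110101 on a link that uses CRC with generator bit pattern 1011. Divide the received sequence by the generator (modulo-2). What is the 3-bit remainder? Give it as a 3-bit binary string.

001

Modulo-2 division of 10001011110101 by 1011:
  pos 0: 1000 XOR 1011 = 0011
  pos 2: 1110 XOR 1011 = 0101
  pos 3: 1011 XOR 1011 = 0000
  pos 7: 1110 XOR 1011 = 0101
  pos 8: 1011 XOR 1011 = 0000
Remainder = 001 (nonzero — an error is detected).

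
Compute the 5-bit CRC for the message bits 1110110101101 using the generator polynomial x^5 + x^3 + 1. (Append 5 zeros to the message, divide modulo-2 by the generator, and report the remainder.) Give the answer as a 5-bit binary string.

10100

Append 5 zeros: 111011010110100000. Divide by 101001 (XOR where the leading bit is 1):
  pos 0: 111011 XOR 101001 = 010010
  pos 1: 100100 XOR 101001 = 001101
  pos 3: 110110 XOR 101001 = 011111
  pos 4: 111111 XOR 101001 = 010110
  pos 5: 101101 XOR 101001 = 000100
  pos 8: 100010 XOR 101001 = 001011
  pos 10: 101100 XOR 101001 = 000101
Remainder (last 5 bits) = 10100. This is the CRC / FCS.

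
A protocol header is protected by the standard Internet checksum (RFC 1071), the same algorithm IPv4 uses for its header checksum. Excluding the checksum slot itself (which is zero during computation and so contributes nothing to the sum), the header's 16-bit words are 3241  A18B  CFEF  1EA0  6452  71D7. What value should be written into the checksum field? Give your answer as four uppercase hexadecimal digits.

One's-complement addition (fold any carry out of bit 15 back into bit 0):
  0x3241 + 0xA18B = 0x0D3CC
  0xD3CC + 0xCFEF = 0x1A3BB → wrap carry → 0xA3BC
  0xA3BC + 0x1EA0 = 0x0C25C
  0xC25C + 0x6452 = 0x126AE → wrap carry → 0x26AF
  0x26AF + 0x71D7 = 0x09886
One's-complement sum = 0x9886.
Checksum = ~0x9886 & 0xFFFF = 0x6779.

6779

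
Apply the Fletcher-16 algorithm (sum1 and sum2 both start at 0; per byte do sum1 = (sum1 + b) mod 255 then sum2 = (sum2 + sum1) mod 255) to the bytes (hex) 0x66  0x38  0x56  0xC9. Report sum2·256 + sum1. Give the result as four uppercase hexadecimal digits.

Running sums (mod 255):
  after byte 0 (0x66): sum1=102, sum2=102
  after byte 1 (0x38): sum1=158, sum2=5
  after byte 2 (0x56): sum1=244, sum2=249
  after byte 3 (0xC9): sum1=190, sum2=184
Checksum = sum2·256 + sum1 = 184·256 + 190 = 47294 = 0xB8BE.

B8BE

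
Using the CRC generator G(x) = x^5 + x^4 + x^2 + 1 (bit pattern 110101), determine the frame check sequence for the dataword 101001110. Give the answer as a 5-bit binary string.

Append 5 zeros: 10100111000000. Divide by 110101 (XOR where the leading bit is 1):
  pos 0: 101001 XOR 110101 = 011100
  pos 1: 111001 XOR 110101 = 001100
  pos 3: 110010 XOR 110101 = 000111
  pos 6: 111000 XOR 110101 = 001101
  pos 8: 110100 XOR 110101 = 000001
Remainder (last 5 bits) = 00001. This is the CRC / FCS.

00001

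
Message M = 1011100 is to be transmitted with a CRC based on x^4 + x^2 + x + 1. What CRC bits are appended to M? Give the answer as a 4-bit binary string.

0000

Append 4 zeros: 10111000000. Divide by 10111 (XOR where the leading bit is 1):
  pos 0: 10111 XOR 10111 = 00000
Remainder (last 4 bits) = 0000. This is the CRC / FCS.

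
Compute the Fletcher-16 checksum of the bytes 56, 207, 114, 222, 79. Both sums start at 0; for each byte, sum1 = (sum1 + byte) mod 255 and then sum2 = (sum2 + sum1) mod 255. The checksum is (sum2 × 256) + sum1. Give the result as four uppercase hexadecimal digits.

BCA8

Running sums (mod 255):
  after byte 0 (56): sum1=56, sum2=56
  after byte 1 (207): sum1=8, sum2=64
  after byte 2 (114): sum1=122, sum2=186
  after byte 3 (222): sum1=89, sum2=20
  after byte 4 (79): sum1=168, sum2=188
Checksum = sum2·256 + sum1 = 188·256 + 168 = 48296 = 0xBCA8.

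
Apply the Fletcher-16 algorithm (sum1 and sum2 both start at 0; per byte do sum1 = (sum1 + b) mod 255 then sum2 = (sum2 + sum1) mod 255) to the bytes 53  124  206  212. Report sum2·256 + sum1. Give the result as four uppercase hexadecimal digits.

BC55

Running sums (mod 255):
  after byte 0 (53): sum1=53, sum2=53
  after byte 1 (124): sum1=177, sum2=230
  after byte 2 (206): sum1=128, sum2=103
  after byte 3 (212): sum1=85, sum2=188
Checksum = sum2·256 + sum1 = 188·256 + 85 = 48213 = 0xBC55.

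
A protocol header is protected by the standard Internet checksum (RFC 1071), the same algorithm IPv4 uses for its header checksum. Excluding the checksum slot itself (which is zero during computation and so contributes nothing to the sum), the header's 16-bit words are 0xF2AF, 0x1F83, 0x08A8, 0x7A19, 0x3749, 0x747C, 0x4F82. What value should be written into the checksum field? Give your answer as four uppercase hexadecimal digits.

One's-complement addition (fold any carry out of bit 15 back into bit 0):
  0xF2AF + 0x1F83 = 0x11232 → wrap carry → 0x1233
  0x1233 + 0x08A8 = 0x01ADB
  0x1ADB + 0x7A19 = 0x094F4
  0x94F4 + 0x3749 = 0x0CC3D
  0xCC3D + 0x747C = 0x140B9 → wrap carry → 0x40BA
  0x40BA + 0x4F82 = 0x0903C
One's-complement sum = 0x903C.
Checksum = ~0x903C & 0xFFFF = 0x6FC3.

6FC3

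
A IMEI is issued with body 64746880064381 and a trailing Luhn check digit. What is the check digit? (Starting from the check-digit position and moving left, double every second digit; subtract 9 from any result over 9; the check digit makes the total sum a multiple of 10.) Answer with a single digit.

Partial digits right→left: 1 8 3 4 6 0 0 8 8 6 4 7 4 6
Double every second digit counting from the check-digit position (so the 1st, 3rd, 5th, ... of the partial from the right).
  doubled (with −9 where >9): 2 6 3 0 7 8 8 → sum 34
  kept as-is: 8 4 0 8 6 7 6 → sum 39
Total = 34 + 39 = 73.
Check digit = (10 − (73 mod 10)) mod 10 = 7.

7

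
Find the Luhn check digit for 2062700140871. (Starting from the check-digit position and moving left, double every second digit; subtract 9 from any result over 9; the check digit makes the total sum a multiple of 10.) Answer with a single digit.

1

Partial digits right→left: 1 7 8 0 4 1 0 0 7 2 6 0 2
Double every second digit counting from the check-digit position (so the 1st, 3rd, 5th, ... of the partial from the right).
  doubled (with −9 where >9): 2 7 8 0 5 3 4 → sum 29
  kept as-is: 7 0 1 0 2 0 → sum 10
Total = 29 + 10 = 39.
Check digit = (10 − (39 mod 10)) mod 10 = 1.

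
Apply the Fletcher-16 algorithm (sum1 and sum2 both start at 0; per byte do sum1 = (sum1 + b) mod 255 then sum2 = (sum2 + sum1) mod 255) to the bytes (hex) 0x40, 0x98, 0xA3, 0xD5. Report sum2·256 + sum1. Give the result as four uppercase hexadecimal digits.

Running sums (mod 255):
  after byte 0 (0x40): sum1=64, sum2=64
  after byte 1 (0x98): sum1=216, sum2=25
  after byte 2 (0xA3): sum1=124, sum2=149
  after byte 3 (0xD5): sum1=82, sum2=231
Checksum = sum2·256 + sum1 = 231·256 + 82 = 59218 = 0xE752.

E752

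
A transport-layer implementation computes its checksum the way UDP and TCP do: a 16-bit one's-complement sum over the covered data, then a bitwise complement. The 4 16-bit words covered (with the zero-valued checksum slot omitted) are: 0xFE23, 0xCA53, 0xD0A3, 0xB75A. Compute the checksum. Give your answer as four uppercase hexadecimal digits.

One's-complement addition (fold any carry out of bit 15 back into bit 0):
  0xFE23 + 0xCA53 = 0x1C876 → wrap carry → 0xC877
  0xC877 + 0xD0A3 = 0x1991A → wrap carry → 0x991B
  0x991B + 0xB75A = 0x15075 → wrap carry → 0x5076
One's-complement sum = 0x5076.
Checksum = ~0x5076 & 0xFFFF = 0xAF89.

AF89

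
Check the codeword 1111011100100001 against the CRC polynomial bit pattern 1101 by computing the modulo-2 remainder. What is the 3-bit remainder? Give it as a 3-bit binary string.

111

Modulo-2 division of 1111011100100001 by 1101:
  pos 0: 1111 XOR 1101 = 0010
  pos 2: 1001 XOR 1101 = 0100
  pos 3: 1001 XOR 1101 = 0100
  pos 4: 1001 XOR 1101 = 0100
  pos 5: 1000 XOR 1101 = 0101
  pos 6: 1010 XOR 1101 = 0111
  pos 7: 1111 XOR 1101 = 0010
  pos 9: 1000 XOR 1101 = 0101
  pos 10: 1010 XOR 1101 = 0111
  pos 11: 1110 XOR 1101 = 0011
Remainder = 111 (nonzero — an error is detected).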